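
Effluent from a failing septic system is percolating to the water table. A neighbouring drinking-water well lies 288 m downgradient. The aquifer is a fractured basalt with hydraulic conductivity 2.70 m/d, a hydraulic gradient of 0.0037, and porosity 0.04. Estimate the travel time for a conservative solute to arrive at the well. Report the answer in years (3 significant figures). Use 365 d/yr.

q = Ki = 2.70 × 0.0037 = 0.009990 m/d
v = Ki/n = 2.70·0.0037/0.04 = 0.2498 m/d
t = L / v = 288 / 0.2498 = 1153 d
   = 1153 / 365 = 3.16 yr

3.16 years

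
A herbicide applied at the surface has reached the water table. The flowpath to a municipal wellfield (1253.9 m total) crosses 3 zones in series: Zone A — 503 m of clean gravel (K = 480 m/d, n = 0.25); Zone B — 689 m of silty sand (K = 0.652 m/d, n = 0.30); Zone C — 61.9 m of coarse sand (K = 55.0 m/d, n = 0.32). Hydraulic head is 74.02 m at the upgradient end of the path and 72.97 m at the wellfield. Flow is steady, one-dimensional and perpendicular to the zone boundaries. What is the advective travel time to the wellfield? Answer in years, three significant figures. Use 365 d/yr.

Total head drop ΔH = 74.02 − 72.97 = 1.05 m
Steady 1-D flow in series ⇒ the Darcy flux q is identical in every zone and the zone head losses add (resistances L/K in series).
Σ(L/K) = 503/480 + 689/0.652 + 61.9/55.0 = 1.048 + 1057 + 1.125 = 1059 d
q = ΔH / Σ(L/K) = 1.05 / 1059 = 9.916e-4 m/d (same in every zone)
Zone A: v = q/n = 9.916e-4/0.25 = 0.003966 m/d → t_A = 503/0.003966 = 126800 d
Zone B: v = q/n = 9.916e-4/0.30 = 0.003305 m/d → t_B = 689/0.003305 = 208500 d
Zone C: v = q/n = 9.916e-4/0.32 = 0.003099 m/d → t_C = 61.9/0.003099 = 19980 d
Total t = 126800 + 208500 + 19980 = 355300 d
   = 355300 / 365 = 973 yr

973 years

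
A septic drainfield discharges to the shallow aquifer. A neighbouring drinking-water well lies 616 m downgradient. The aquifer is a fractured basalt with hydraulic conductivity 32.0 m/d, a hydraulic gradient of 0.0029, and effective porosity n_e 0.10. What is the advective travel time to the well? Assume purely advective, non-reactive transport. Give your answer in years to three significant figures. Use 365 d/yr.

1.82 years

q = Ki = 32.0 × 0.0029 = 0.09280 m/d
Average linear velocity = 0.09280 / 0.10 = 0.9280 m/d
t = L / v = 616 / 0.9280 = 663.8 d
   = 663.8 / 365 = 1.82 yr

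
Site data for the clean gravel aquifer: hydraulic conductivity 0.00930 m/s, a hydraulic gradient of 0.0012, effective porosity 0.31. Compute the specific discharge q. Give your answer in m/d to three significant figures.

K = 0.00930 m/s × 86400 s/d = 803.5 m/d
Specific discharge q = 803.5 × 0.0012 = 0.9642 m/d

0.964 m/d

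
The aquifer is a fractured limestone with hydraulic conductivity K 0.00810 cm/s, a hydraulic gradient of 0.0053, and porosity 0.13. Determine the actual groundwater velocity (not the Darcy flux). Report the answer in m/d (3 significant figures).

0.285 m/d

K = 0.00810 cm/s × 864 = 6.998 m/d
Specific discharge q = 6.998 × 0.0053 = 0.03709 m/d
Seepage velocity v = q / n = 0.03709 / 0.13 = 0.2853 m/d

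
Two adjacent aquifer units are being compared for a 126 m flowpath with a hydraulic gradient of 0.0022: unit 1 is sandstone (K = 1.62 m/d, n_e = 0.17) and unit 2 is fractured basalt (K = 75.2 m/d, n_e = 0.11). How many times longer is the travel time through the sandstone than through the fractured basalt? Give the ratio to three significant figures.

Unit 1 (sandstone): v = 1.62×0.0022/0.17 = 0.02096 m/d, t = 126/0.02096 = 6010 d
Unit 2 (fractured basalt): v = 75.2×0.0022/0.11 = 1.504 m/d, t = 126/1.504 = 83.78 d
t(sandstone) / t(fractured basalt) = 6010/83.78 = 71.7

71.7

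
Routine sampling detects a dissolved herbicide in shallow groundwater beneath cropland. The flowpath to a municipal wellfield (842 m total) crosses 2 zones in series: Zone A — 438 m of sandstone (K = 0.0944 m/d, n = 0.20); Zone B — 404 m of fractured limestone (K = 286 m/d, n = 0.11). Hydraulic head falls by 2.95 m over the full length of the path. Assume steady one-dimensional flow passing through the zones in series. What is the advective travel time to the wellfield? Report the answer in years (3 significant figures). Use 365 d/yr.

569 years

Continuity: the same q passes through each zone, so ΔH = q·Σ(L_j/K_j) — the zones act as resistances in series.
Σ(L/K) = 438/0.0944 + 404/286 = 4640 + 1.413 = 4641 d
q = ΔH / Σ(L/K) = 2.95 / 4641 = 6.356e-4 m/d (same in every zone)
Zone A: v = q/n = 6.356e-4/0.20 = 0.003178 m/d → t_A = 438/0.003178 = 137800 d
Zone B: v = q/n = 6.356e-4/0.11 = 0.005778 m/d → t_B = 404/0.005778 = 69920 d
Total t = 137800 + 69920 = 207700 d
   = 207700 / 365 = 569 yr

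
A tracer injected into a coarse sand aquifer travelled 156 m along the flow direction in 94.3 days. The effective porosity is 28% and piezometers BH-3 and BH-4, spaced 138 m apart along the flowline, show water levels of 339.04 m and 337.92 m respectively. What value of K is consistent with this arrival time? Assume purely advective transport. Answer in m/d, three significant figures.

Hydraulic gradient i = (339.04 − 337.92) / 138 = 1.12 / 138 = 0.008116
v = L / t = 156 / 94.3 = 1.654 m/d
K = v · n / i = 1.654 × 0.28 / 0.008116 = 57.1 m/d

57.1 m/d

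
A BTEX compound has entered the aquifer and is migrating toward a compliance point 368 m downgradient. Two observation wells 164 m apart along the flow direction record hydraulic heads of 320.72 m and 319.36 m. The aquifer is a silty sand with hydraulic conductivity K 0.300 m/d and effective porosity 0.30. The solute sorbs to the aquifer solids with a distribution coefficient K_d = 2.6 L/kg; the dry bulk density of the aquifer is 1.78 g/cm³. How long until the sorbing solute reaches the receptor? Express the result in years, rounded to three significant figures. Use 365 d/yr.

2000 years

Hydraulic gradient i = (320.72 − 319.36) / 164 = 1.36 / 164 = 0.008293
Darcy flux q = K·i = 0.300 × 0.008293 = 0.002488 m/d
v_s = q/n_e = 0.002488/0.30 = 0.008293 m/d
Retardation R = 1 + ρ_b·K_d/n = 1 + 1.78×2.6/0.30 = 16.43
Contaminant velocity v_c = v/R = 0.008293/16.43 = 5.048e-4 m/d
t = L/v_c = 368/5.048e-4 = 729000 d
   = 729000/365 = 2000 yr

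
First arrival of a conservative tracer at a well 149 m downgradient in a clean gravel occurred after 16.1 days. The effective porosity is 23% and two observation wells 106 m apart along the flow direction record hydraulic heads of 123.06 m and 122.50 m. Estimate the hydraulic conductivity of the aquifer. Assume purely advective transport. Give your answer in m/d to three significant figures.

Hydraulic gradient i = (123.06 − 122.50) / 106 = 0.56 / 106 = 0.005283
v = L / t = 149 / 16.1 = 9.255 m/d
K = v · n / i = 9.255 × 0.23 / 0.005283 = 403 m/d

403 m/d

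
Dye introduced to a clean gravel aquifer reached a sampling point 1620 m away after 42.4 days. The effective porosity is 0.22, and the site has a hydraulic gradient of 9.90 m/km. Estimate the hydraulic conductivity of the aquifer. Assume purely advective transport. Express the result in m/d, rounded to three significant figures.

v = L / t = 1620 / 42.4 = 38.21 m/d
K = v · n / i = 38.21 × 0.22 / 0.0099 = 849 m/d

849 m/d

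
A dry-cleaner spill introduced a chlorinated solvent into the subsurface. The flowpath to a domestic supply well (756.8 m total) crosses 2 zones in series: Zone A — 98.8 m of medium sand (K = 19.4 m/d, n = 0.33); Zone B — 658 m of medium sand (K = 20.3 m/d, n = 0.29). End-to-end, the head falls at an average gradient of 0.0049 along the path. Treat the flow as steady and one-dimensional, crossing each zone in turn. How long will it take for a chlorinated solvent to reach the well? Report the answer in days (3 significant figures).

2260 days

For zones in series the flux q is common to all zones; the equivalent conductivity is the harmonic (thickness-weighted) mean, K_eq = L_total / Σ(L_j/K_j).
Σ(L/K) = 98.8/19.4 + 658/20.3 = 5.093 + 32.41 = 37.51 d
K_eq = L_total / Σ(L/K) = 756.8 / 37.51 = 20.18 m/d
q = K_eq · i = 20.18 × 0.0049 = 0.09887 m/d (same in every zone)
Zone A: v = q/n = 0.09887/0.33 = 0.2996 m/d → t_A = 98.8/0.2996 = 329.8 d
Zone B: v = q/n = 0.09887/0.29 = 0.3409 m/d → t_B = 658/0.3409 = 1930 d
Total t = 329.8 + 1930 = 2260 d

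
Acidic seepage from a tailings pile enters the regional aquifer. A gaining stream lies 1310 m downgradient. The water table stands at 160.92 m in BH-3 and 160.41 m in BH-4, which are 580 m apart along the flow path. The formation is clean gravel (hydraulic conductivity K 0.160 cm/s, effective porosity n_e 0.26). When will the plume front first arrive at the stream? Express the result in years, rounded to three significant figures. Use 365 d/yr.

7.68 years

Hydraulic gradient i = (160.92 − 160.41) / 580 = 0.51 / 580 = 8.793e-4
K = 0.160 cm/s × 864 = 138.2 m/d
Darcy flux q = K·i = 138.2 × 8.793e-4 = 0.1216 m/d
Seepage velocity v = q / n = 0.1216 / 0.26 = 0.4675 m/d
t = L / v = 1310 / 0.4675 = 2802 d
   = 2802 / 365 = 7.68 yr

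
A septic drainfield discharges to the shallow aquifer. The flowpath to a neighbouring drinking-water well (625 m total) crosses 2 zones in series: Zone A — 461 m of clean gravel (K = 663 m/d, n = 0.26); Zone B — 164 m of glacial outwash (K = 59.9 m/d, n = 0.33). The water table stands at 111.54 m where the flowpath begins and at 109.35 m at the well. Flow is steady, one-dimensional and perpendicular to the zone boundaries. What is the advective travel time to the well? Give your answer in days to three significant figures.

Total head drop ΔH = 111.54 − 109.35 = 2.19 m
Steady 1-D flow in series ⇒ the Darcy flux q is identical in every zone and the zone head losses add (resistances L/K in series).
Σ(L/K) = 461/663 + 164/59.9 = 0.6953 + 2.738 = 3.433 d
q = ΔH / Σ(L/K) = 2.19 / 3.433 = 0.6379 m/d (same in every zone)
Zone A: v = q/n = 0.6379/0.26 = 2.453 m/d → t_A = 461/2.453 = 187.9 d
Zone B: v = q/n = 0.6379/0.33 = 1.933 m/d → t_B = 164/1.933 = 84.84 d
Total t = 187.9 + 84.84 = 272.7 d

273 days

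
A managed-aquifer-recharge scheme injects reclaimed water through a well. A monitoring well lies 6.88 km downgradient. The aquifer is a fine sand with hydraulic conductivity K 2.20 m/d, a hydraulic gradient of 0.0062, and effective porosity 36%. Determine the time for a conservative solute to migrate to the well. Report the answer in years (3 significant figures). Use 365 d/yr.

497 years

Specific discharge q = 2.20 × 0.0062 = 0.01364 m/d
Average linear velocity = 0.01364 / 0.36 = 0.03789 m/d
L = 6.88 km = 6880 m
t = L / v = 6880 / 0.03789 = 181600 d
   = 181600 / 365 = 497 yr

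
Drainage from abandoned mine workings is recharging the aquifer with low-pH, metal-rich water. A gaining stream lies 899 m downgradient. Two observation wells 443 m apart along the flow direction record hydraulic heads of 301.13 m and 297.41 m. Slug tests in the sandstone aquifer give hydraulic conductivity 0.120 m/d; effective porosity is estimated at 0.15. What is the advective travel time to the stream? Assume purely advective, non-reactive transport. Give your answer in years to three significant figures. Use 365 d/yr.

367 years

Hydraulic gradient i = (301.13 − 297.41) / 443 = 3.72 / 443 = 0.008397
Specific discharge q = 0.120 × 0.008397 = 0.001008 m/d
v = Ki/n = 0.120·0.008397/0.15 = 0.006718 m/d
t = L / v = 899 / 0.006718 = 133800 d
   = 133800 / 365 = 367 yr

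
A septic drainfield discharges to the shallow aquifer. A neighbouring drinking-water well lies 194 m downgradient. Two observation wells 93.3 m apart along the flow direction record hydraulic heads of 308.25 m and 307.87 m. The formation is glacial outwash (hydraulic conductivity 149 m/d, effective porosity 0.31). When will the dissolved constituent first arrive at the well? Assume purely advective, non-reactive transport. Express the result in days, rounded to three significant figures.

99.1 days

Hydraulic gradient i = (308.25 − 307.87) / 93.3 = 0.38 / 93.3 = 0.004073
Darcy flux q = K·i = 149 × 0.004073 = 0.6069 m/d
v_s = q/n_e = 0.6069/0.31 = 1.958 m/d
t = L / v = 194 / 1.958 = 99.10 d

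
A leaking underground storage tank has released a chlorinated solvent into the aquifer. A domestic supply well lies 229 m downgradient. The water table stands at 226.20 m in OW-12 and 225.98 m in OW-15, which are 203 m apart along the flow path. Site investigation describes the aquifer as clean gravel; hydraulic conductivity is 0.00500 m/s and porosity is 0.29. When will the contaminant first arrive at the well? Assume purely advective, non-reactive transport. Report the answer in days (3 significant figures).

Hydraulic gradient i = (226.20 − 225.98) / 203 = 0.22 / 203 = 0.001084
K = 0.00500 m/s × 86400 s/d = 432.0 m/d
Specific discharge q = 432.0 × 0.001084 = 0.4682 m/d
Seepage velocity v = q / n = 0.4682 / 0.29 = 1.614 m/d
t = L / v = 229 / 1.614 = 141.8 d

142 days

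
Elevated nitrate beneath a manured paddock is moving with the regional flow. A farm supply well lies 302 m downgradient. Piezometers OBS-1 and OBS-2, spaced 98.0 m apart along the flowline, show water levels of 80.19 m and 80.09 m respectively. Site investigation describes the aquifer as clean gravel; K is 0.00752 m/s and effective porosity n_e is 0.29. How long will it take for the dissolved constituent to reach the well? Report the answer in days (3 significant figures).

Hydraulic gradient i = (80.19 − 80.09) / 98.0 = 0.10 / 98.0 = 0.001020
K = 0.00752 m/s × 86400 s/d = 649.7 m/d
q = Ki = 649.7 × 0.001020 = 0.6630 m/d
v = Ki/n = 649.7·0.001020/0.29 = 2.286 m/d
t = L / v = 302 / 2.286 = 132.1 d

132 days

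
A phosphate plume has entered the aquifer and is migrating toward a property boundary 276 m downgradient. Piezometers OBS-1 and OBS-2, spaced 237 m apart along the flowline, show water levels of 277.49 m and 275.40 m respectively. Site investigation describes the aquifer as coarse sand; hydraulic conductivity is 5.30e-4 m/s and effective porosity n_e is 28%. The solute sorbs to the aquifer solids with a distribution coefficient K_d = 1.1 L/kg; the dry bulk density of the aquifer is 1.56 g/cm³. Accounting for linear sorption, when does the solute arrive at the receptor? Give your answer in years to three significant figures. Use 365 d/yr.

Hydraulic gradient i = (277.49 − 275.40) / 237 = 2.09 / 237 = 0.008819
K = 5.30e-4 m/s × 86400 s/d = 45.79 m/d
q = Ki = 45.79 × 0.008819 = 0.4038 m/d
Average linear velocity = 0.4038 / 0.28 = 1.442 m/d
Retardation R = 1 + ρ_b·K_d/n = 1 + 1.56×1.1/0.28 = 7.129
Contaminant velocity v_c = v/R = 1.442/7.129 = 0.2023 m/d
t = L/v_c = 276/0.2023 = 1364 d
   = 1364/365 = 3.74 yr

3.74 years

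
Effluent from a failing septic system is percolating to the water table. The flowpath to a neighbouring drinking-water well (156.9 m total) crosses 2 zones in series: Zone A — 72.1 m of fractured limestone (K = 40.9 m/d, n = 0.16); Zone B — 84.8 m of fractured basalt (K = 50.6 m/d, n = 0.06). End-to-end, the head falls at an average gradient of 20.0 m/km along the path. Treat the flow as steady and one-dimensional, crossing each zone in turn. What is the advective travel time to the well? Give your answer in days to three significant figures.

Steady 1-D flow in series ⇒ the Darcy flux q is identical in every zone and the zone head losses add (resistances L/K in series).
Σ(L/K) = 72.1/40.9 + 84.8/50.6 = 1.763 + 1.676 = 3.439 d
K_eq = L_total / Σ(L/K) = 156.9 / 3.439 = 45.63 m/d
q = K_eq · i = 45.63 × 0.020 = 0.9125 m/d (same in every zone)
Zone A: v = q/n = 0.9125/0.16 = 5.703 m/d → t_A = 72.1/5.703 = 12.64 d
Zone B: v = q/n = 0.9125/0.06 = 15.21 m/d → t_B = 84.8/15.21 = 5.576 d
Total t = 12.64 + 5.576 = 18.22 d

18.2 days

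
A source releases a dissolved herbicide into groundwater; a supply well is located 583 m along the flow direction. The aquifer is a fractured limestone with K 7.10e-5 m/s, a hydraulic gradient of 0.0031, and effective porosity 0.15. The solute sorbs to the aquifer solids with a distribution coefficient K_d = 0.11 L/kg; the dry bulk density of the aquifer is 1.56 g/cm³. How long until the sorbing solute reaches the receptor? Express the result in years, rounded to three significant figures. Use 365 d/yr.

K = 7.10e-5 m/s × 86400 s/d = 6.134 m/d
Specific discharge q = 6.134 × 0.0031 = 0.01902 m/d
v_s = q/n_e = 0.01902/0.15 = 0.1268 m/d
Retardation R = 1 + ρ_b·K_d/n = 1 + 1.56×0.11/0.15 = 2.144
Contaminant velocity v_c = v/R = 0.1268/2.144 = 0.05913 m/d
t = L/v_c = 583/0.05913 = 9859 d
   = 9859/365 = 27.0 yr

27.0 years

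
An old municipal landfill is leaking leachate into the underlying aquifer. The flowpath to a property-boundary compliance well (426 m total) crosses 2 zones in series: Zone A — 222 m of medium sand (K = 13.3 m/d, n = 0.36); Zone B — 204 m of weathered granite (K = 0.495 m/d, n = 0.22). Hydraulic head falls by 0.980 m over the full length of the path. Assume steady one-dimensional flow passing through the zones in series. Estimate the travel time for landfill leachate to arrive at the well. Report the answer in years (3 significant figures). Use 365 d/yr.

Steady 1-D flow in series ⇒ the Darcy flux q is identical in every zone and the zone head losses add (resistances L/K in series).
Σ(L/K) = 222/13.3 + 204/0.495 = 16.69 + 412.1 = 428.8 d
q = ΔH / Σ(L/K) = 0.980 / 428.8 = 0.002285 m/d (same in every zone)
Zone A: v = q/n = 0.002285/0.36 = 0.006348 m/d → t_A = 222/0.006348 = 34970 d
Zone B: v = q/n = 0.002285/0.22 = 0.01039 m/d → t_B = 204/0.01039 = 19640 d
Total t = 34970 + 19640 = 54610 d
   = 54610 / 365 = 150 yr

150 years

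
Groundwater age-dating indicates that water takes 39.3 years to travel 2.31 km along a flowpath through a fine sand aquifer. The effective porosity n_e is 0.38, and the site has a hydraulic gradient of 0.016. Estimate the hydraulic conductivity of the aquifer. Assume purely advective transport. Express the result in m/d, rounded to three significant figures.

t = 39.3 years = 14340 d
L = 2.31 km = 2310 m
v = L / t = 2310 / 14340 = 0.1610 m/d
K = v · n / i = 0.1610 × 0.38 / 0.016 = 3.82 m/d

3.82 m/d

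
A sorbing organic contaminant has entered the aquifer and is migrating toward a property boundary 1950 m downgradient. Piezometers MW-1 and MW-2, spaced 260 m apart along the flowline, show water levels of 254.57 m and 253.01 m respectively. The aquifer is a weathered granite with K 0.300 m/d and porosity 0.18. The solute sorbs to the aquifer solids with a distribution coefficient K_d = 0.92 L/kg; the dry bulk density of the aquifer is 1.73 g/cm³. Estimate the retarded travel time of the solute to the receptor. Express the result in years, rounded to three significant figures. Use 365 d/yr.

5260 years

Hydraulic gradient i = (254.57 − 253.01) / 260 = 1.56 / 260 = 0.006000
Darcy flux q = K·i = 0.300 × 0.006000 = 0.001800 m/d
Average linear velocity = 0.001800 / 0.18 = 0.01000 m/d
Retardation R = 1 + ρ_b·K_d/n = 1 + 1.73×0.92/0.18 = 9.842
Contaminant velocity v_c = v/R = 0.01000/9.842 = 0.001016 m/d
t = L/v_c = 1950/0.001016 = 1.919e6 d
   = 1.919e6/365 = 5260 yr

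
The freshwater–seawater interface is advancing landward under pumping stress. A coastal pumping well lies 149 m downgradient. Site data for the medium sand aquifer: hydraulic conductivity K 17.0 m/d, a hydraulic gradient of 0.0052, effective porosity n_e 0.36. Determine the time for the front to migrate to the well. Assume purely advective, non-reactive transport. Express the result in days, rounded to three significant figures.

607 days

q = Ki = 17.0 × 0.0052 = 0.08840 m/d
Average linear velocity = 0.08840 / 0.36 = 0.2456 m/d
t = L / v = 149 / 0.2456 = 606.8 d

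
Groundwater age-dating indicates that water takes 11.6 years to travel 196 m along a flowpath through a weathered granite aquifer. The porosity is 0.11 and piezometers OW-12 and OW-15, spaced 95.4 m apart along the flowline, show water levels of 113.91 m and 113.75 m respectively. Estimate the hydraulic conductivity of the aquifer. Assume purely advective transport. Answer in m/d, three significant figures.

3.04 m/d

Hydraulic gradient i = (113.91 − 113.75) / 95.4 = 0.16 / 95.4 = 0.001677
t = 11.6 years = 4234 d
v = L / t = 196 / 4234 = 0.04629 m/d
K = v · n / i = 0.04629 × 0.11 / 0.001677 = 3.04 m/d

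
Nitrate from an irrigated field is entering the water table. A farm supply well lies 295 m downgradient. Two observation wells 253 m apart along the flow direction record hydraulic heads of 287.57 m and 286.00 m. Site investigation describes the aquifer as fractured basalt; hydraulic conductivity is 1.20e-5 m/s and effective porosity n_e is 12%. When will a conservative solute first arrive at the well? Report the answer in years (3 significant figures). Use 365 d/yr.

15.1 years

Hydraulic gradient i = (287.57 − 286.00) / 253 = 1.57 / 253 = 0.006206
K = 1.20e-5 m/s × 86400 s/d = 1.037 m/d
Darcy flux q = K·i = 1.037 × 0.006206 = 0.006434 m/d
v_s = q/n_e = 0.006434/0.12 = 0.05362 m/d
t = L / v = 295 / 0.05362 = 5502 d
   = 5502 / 365 = 15.1 yr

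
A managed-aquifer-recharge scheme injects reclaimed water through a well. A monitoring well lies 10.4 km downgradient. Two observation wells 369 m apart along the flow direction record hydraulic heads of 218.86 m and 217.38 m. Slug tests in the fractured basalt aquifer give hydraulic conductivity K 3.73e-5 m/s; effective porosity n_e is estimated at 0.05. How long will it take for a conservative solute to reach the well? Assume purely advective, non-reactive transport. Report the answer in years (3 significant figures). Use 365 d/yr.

110 years

Hydraulic gradient i = (218.86 − 217.38) / 369 = 1.48 / 369 = 0.004011
K = 3.73e-5 m/s × 86400 s/d = 3.223 m/d
Darcy flux q = K·i = 3.223 × 0.004011 = 0.01293 m/d
v = Ki/n = 3.223·0.004011/0.05 = 0.2585 m/d
L = 10.4 km = 10400 m
t = L / v = 10400 / 0.2585 = 40230 d
   = 40230 / 365 = 110 yr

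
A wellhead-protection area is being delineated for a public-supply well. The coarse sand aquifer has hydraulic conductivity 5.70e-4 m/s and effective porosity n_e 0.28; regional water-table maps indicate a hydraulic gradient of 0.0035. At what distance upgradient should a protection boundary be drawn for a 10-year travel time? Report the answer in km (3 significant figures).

2.25 km

K = 5.70e-4 m/s × 86400 s/d = 49.25 m/d
q = Ki = 49.25 × 0.0035 = 0.1724 m/d
v = Ki/n = 49.25·0.0035/0.28 = 0.6156 m/d
T = 10 yr × 365 = 3650 d
L = v × T = 0.6156 × 3650 = 2247 m
   = 2.25 km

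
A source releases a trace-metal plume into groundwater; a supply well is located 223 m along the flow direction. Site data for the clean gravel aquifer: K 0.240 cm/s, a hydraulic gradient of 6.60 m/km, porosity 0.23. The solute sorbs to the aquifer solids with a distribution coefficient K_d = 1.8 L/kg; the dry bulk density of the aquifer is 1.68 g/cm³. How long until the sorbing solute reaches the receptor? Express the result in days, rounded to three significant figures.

530 days

K = 0.240 cm/s × 864 = 207.4 m/d
Specific discharge q = 207.4 × 0.0066 = 1.369 m/d
Seepage velocity v = q / n = 1.369 / 0.23 = 5.950 m/d
Retardation R = 1 + ρ_b·K_d/n = 1 + 1.68×1.8/0.23 = 14.15
Contaminant velocity v_c = v/R = 5.950/14.15 = 0.4206 m/d
t = L/v_c = 223/0.4206 = 530.2 d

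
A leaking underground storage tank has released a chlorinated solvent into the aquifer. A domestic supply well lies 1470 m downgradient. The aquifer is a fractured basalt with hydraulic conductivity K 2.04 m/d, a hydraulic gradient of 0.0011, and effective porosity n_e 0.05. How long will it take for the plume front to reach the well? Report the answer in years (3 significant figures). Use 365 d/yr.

Specific discharge q = 2.04 × 0.0011 = 0.002244 m/d
Average linear velocity = 0.002244 / 0.05 = 0.04488 m/d
t = L / v = 1470 / 0.04488 = 32750 d
   = 32750 / 365 = 89.7 yr

89.7 years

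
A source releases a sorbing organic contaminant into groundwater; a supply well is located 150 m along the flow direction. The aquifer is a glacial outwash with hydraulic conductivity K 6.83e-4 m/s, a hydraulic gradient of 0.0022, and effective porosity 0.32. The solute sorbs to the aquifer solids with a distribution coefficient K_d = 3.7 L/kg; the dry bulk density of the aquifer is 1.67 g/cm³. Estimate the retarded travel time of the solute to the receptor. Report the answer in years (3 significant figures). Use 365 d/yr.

K = 6.83e-4 m/s × 86400 s/d = 59.01 m/d
Specific discharge q = 59.01 × 0.0022 = 0.1298 m/d
v_s = q/n_e = 0.1298/0.32 = 0.4057 m/d
Retardation R = 1 + ρ_b·K_d/n = 1 + 1.67×3.7/0.32 = 20.31
Contaminant velocity v_c = v/R = 0.4057/20.31 = 0.01998 m/d
t = L/v_c = 150/0.01998 = 7509 d
   = 7509/365 = 20.6 yr

20.6 years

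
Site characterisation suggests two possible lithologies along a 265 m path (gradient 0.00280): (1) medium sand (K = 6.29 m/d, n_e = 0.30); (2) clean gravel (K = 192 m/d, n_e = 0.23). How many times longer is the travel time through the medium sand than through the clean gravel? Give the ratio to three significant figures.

39.8

Unit 1 (medium sand): v = 6.29×0.0028/0.30 = 0.05871 m/d, t = 265/0.05871 = 4514 d
Unit 2 (clean gravel): v = 192×0.0028/0.23 = 2.337 m/d, t = 265/2.337 = 113.4 d
t(medium sand) / t(clean gravel) = 4514/113.4 = 39.8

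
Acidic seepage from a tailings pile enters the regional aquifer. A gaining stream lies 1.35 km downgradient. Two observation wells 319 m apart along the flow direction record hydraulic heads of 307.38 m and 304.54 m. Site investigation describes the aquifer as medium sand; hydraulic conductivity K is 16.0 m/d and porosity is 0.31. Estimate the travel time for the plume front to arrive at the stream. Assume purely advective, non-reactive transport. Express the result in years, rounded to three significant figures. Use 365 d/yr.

Hydraulic gradient i = (307.38 − 304.54) / 319 = 2.84 / 319 = 0.008903
q = Ki = 16.0 × 0.008903 = 0.1424 m/d
v_s = q/n_e = 0.1424/0.31 = 0.4595 m/d
L = 1.35 km = 1350 m
t = L / v = 1350 / 0.4595 = 2938 d
   = 2938 / 365 = 8.05 yr

8.05 years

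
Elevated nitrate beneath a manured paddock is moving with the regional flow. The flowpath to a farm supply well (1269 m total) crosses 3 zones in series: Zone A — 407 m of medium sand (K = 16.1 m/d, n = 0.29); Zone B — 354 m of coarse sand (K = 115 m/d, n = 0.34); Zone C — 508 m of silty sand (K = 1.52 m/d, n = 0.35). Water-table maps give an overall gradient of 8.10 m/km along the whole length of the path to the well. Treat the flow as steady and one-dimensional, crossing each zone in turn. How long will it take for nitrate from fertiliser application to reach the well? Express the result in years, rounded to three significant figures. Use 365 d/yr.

Continuity: the same q passes through each zone, so ΔH = q·Σ(L_j/K_j) — the zones act as resistances in series.
Σ(L/K) = 407/16.1 + 354/115 + 508/1.52 = 25.28 + 3.078 + 334.2 = 362.6 d
K_eq = L_total / Σ(L/K) = 1269 / 362.6 = 3.500 m/d
q = K_eq · i = 3.500 × 0.0081 = 0.02835 m/d (same in every zone)
Zone A: v = q/n = 0.02835/0.29 = 0.09776 m/d → t_A = 407/0.09776 = 4163 d
Zone B: v = q/n = 0.02835/0.34 = 0.08338 m/d → t_B = 354/0.08338 = 4245 d
Zone C: v = q/n = 0.02835/0.35 = 0.08100 m/d → t_C = 508/0.08100 = 6272 d
Total t = 4163 + 4245 + 6272 = 14680 d
   = 14680 / 365 = 40.2 yr

40.2 years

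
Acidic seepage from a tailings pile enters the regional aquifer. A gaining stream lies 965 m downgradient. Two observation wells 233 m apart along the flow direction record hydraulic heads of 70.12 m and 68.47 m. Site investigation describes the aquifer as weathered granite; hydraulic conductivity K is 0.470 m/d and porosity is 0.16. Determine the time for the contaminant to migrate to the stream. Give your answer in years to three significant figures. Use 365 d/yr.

127 years

Hydraulic gradient i = (70.12 − 68.47) / 233 = 1.65 / 233 = 0.007082
q = Ki = 0.470 × 0.007082 = 0.003328 m/d
v_s = q/n_e = 0.003328/0.16 = 0.02080 m/d
t = L / v = 965 / 0.02080 = 46390 d
   = 46390 / 365 = 127 yr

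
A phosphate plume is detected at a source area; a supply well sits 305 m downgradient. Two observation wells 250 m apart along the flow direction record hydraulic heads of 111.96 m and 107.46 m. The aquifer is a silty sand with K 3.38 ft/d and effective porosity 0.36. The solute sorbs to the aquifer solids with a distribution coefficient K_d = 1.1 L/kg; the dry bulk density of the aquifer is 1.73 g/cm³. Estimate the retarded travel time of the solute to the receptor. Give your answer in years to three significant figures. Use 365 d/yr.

102 years

Hydraulic gradient i = (111.96 − 107.46) / 250 = 4.50 / 250 = 0.01800
K = 3.38 ft/d × 0.3048 = 1.030 m/d
Specific discharge q = 1.030 × 0.01800 = 0.01854 m/d
v_s = q/n_e = 0.01854/0.36 = 0.05151 m/d
Retardation R = 1 + ρ_b·K_d/n = 1 + 1.73×1.1/0.36 = 6.286
Contaminant velocity v_c = v/R = 0.05151/6.286 = 0.008194 m/d
t = L/v_c = 305/0.008194 = 37220 d
   = 37220/365 = 102 yr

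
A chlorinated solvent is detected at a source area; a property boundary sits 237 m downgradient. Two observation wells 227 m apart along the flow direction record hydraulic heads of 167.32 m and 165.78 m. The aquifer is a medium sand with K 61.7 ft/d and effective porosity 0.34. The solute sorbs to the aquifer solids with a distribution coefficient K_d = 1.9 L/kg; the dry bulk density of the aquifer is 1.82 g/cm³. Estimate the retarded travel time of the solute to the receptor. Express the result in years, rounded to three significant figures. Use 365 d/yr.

Hydraulic gradient i = (167.32 − 165.78) / 227 = 1.54 / 227 = 0.006784
K = 61.7 ft/d × 0.3048 = 18.81 m/d
Specific discharge q = 18.81 × 0.006784 = 0.1276 m/d
Average linear velocity = 0.1276 / 0.34 = 0.3752 m/d
Retardation R = 1 + ρ_b·K_d/n = 1 + 1.82×1.9/0.34 = 11.17
Contaminant velocity v_c = v/R = 0.3752/11.17 = 0.03359 m/d
t = L/v_c = 237/0.03359 = 7055 d
   = 7055/365 = 19.3 yr

19.3 years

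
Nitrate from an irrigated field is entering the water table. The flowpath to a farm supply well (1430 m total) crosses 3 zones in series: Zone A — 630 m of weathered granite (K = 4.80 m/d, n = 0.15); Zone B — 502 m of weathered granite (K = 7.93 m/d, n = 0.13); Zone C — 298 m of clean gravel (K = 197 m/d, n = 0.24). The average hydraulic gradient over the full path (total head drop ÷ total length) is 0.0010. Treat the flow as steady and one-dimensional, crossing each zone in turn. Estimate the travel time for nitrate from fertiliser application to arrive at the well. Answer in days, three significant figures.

Continuity: the same q passes through each zone, so ΔH = q·Σ(L_j/K_j) — the zones act as resistances in series.
Σ(L/K) = 630/4.80 + 502/7.93 + 298/197 = 131.3 + 63.30 + 1.513 = 196.1 d
K_eq = L_total / Σ(L/K) = 1430 / 196.1 = 7.293 m/d
q = K_eq · i = 7.293 × 0.0010 = 0.007293 m/d (same in every zone)
Zone A: v = q/n = 0.007293/0.15 = 0.04862 m/d → t_A = 630/0.04862 = 12960 d
Zone B: v = q/n = 0.007293/0.13 = 0.05610 m/d → t_B = 502/0.05610 = 8948 d
Zone C: v = q/n = 0.007293/0.24 = 0.03039 m/d → t_C = 298/0.03039 = 9806 d
Total t = 12960 + 8948 + 9806 = 31710 d

31700 days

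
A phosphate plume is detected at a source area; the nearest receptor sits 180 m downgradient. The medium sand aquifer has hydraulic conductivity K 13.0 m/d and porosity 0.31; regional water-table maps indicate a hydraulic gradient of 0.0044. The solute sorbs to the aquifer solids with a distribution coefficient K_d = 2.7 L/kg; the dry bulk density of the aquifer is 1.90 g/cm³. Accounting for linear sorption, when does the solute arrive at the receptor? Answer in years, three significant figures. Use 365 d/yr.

Darcy flux q = K·i = 13.0 × 0.0044 = 0.05720 m/d
Average linear velocity = 0.05720 / 0.31 = 0.1845 m/d
Retardation R = 1 + ρ_b·K_d/n = 1 + 1.90×2.7/0.31 = 17.55
Contaminant velocity v_c = v/R = 0.1845/17.55 = 0.01051 m/d
t = L/v_c = 180/0.01051 = 17120 d
   = 17120/365 = 46.9 yr

46.9 years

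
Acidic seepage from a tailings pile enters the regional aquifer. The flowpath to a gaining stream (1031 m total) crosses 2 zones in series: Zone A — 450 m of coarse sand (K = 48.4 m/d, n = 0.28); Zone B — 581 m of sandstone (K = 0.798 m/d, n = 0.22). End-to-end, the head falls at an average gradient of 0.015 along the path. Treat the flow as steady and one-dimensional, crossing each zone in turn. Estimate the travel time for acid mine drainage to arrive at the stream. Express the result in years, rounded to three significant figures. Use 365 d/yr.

Steady 1-D flow in series ⇒ the Darcy flux q is identical in every zone and the zone head losses add (resistances L/K in series).
Σ(L/K) = 450/48.4 + 581/0.798 = 9.298 + 728.1 = 737.4 d
K_eq = L_total / Σ(L/K) = 1031 / 737.4 = 1.398 m/d
q = K_eq · i = 1.398 × 0.015 = 0.02097 m/d (same in every zone)
Zone A: v = q/n = 0.02097/0.28 = 0.07490 m/d → t_A = 450/0.07490 = 6008 d
Zone B: v = q/n = 0.02097/0.22 = 0.09533 m/d → t_B = 581/0.09533 = 6094 d
Total t = 6008 + 6094 = 12100 d
   = 12100 / 365 = 33.2 yr

33.2 years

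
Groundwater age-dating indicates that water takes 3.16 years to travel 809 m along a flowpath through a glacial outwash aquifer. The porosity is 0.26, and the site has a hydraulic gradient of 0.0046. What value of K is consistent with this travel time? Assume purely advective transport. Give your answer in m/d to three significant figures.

39.6 m/d

t = 3.16 years = 1153 d
v = L / t = 809 / 1153 = 0.7014 m/d
K = v · n / i = 0.7014 × 0.26 / 0.0046 = 39.6 m/d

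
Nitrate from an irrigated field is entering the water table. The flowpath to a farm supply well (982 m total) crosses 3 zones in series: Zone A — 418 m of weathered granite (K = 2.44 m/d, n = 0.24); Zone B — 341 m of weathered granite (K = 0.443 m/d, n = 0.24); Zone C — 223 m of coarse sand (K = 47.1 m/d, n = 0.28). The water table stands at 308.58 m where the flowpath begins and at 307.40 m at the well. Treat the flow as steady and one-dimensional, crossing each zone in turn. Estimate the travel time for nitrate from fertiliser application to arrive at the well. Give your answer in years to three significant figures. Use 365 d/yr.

537 years

Total head drop ΔH = 308.58 − 307.40 = 1.18 m
Steady 1-D flow in series ⇒ the Darcy flux q is identical in every zone and the zone head losses add (resistances L/K in series).
Σ(L/K) = 418/2.44 + 341/0.443 + 223/47.1 = 171.3 + 769.8 + 4.735 = 945.8 d
q = ΔH / Σ(L/K) = 1.18 / 945.8 = 0.001248 m/d (same in every zone)
Zone A: v = q/n = 0.001248/0.24 = 0.005198 m/d → t_A = 418/0.005198 = 80410 d
Zone B: v = q/n = 0.001248/0.24 = 0.005198 m/d → t_B = 341/0.005198 = 65600 d
Zone C: v = q/n = 0.001248/0.28 = 0.004456 m/d → t_C = 223/0.004456 = 50050 d
Total t = 80410 + 65600 + 50050 = 196100 d
   = 196100 / 365 = 537 yr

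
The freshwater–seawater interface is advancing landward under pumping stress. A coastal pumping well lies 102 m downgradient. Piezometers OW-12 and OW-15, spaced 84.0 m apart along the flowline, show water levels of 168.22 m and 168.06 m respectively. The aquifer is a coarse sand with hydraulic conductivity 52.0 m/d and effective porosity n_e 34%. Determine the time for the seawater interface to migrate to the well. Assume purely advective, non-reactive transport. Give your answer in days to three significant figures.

350 days

Hydraulic gradient i = (168.22 − 168.06) / 84.0 = 0.16 / 84.0 = 0.001905
Specific discharge q = 52.0 × 0.001905 = 0.09905 m/d
v_s = q/n_e = 0.09905/0.34 = 0.2913 m/d
t = L / v = 102 / 0.2913 = 350.1 d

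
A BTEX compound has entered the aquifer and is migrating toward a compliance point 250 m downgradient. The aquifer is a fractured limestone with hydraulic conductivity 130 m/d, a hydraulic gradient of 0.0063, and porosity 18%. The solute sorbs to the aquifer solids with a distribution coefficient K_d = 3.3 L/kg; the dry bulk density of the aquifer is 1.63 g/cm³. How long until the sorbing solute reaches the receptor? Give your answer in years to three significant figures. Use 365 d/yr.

4.65 years

q = Ki = 130 × 0.0063 = 0.8190 m/d
Average linear velocity = 0.8190 / 0.18 = 4.550 m/d
Retardation R = 1 + ρ_b·K_d/n = 1 + 1.63×3.3/0.18 = 30.88
Contaminant velocity v_c = v/R = 4.550/30.88 = 0.1473 m/d
t = L/v_c = 250/0.1473 = 1697 d
   = 1697/365 = 4.65 yr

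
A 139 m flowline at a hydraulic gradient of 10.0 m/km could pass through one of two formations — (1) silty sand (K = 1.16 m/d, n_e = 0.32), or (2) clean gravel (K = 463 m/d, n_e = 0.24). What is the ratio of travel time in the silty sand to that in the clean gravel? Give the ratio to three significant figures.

Unit 1 (silty sand): v = 1.16×0.010/0.32 = 0.03625 m/d, t = 139/0.03625 = 3834 d
Unit 2 (clean gravel): v = 463×0.010/0.24 = 19.29 m/d, t = 139/19.29 = 7.205 d
t(silty sand) / t(clean gravel) = 3834/7.205 = 532

532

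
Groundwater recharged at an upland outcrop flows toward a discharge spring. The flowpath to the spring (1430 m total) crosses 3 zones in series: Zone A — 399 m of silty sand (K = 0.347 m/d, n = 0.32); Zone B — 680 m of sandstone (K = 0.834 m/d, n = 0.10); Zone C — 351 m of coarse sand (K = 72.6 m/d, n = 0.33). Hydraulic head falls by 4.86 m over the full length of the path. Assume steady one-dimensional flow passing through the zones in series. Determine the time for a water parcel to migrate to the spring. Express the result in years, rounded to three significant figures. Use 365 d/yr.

346 years

Steady 1-D flow in series ⇒ the Darcy flux q is identical in every zone and the zone head losses add (resistances L/K in series).
Σ(L/K) = 399/0.347 + 680/0.834 + 351/72.6 = 1150 + 815.3 + 4.835 = 1970 d
q = ΔH / Σ(L/K) = 4.86 / 1970 = 0.002467 m/d (same in every zone)
Zone A: v = q/n = 0.002467/0.32 = 0.007709 m/d → t_A = 399/0.007709 = 51760 d
Zone B: v = q/n = 0.002467/0.10 = 0.02467 m/d → t_B = 680/0.02467 = 27560 d
Zone C: v = q/n = 0.002467/0.33 = 0.007476 m/d → t_C = 351/0.007476 = 46950 d
Total t = 51760 + 27560 + 46950 = 126300 d
   = 126300 / 365 = 346 yr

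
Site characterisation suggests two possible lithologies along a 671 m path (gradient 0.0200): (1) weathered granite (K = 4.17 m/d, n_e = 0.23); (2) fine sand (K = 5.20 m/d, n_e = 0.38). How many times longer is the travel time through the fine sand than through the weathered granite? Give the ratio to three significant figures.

1.32

Unit 1 (weathered granite): v = 4.17×0.020/0.23 = 0.3626 m/d, t = 671/0.3626 = 1850 d
Unit 2 (fine sand): v = 5.20×0.020/0.38 = 0.2737 m/d, t = 671/0.2737 = 2452 d
t(fine sand) / t(weathered granite) = 2452/1850 = 1.32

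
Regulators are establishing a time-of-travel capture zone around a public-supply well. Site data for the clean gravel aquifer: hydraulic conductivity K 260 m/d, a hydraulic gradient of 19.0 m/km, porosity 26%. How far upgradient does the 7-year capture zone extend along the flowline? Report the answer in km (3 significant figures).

Darcy flux q = K·i = 260 × 0.019 = 4.940 m/d
Average linear velocity = 4.940 / 0.26 = 19.00 m/d
T = 7 yr × 365 = 2555 d
L = v × T = 19.00 × 2555 = 48540 m
   = 48.5 km

48.5 km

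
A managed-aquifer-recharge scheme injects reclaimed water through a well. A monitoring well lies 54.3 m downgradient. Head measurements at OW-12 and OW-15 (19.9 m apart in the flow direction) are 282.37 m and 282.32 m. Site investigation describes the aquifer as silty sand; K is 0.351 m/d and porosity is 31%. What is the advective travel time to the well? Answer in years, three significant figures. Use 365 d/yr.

Hydraulic gradient i = (282.37 − 282.32) / 19.9 = 0.05 / 19.9 = 0.002513
q = Ki = 0.351 × 0.002513 = 8.819e-4 m/d
v_s = q/n_e = 8.819e-4/0.31 = 0.002845 m/d
t = L / v = 54.3 / 0.002845 = 19090 d
   = 19090 / 365 = 52.3 yr

52.3 years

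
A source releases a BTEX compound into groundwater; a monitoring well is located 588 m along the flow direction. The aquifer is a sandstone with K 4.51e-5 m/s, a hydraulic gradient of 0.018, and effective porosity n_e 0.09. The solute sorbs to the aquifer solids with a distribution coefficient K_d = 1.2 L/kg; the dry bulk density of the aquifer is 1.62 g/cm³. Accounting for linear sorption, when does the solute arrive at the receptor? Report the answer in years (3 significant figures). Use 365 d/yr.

46.7 years

K = 4.51e-5 m/s × 86400 s/d = 3.897 m/d
Specific discharge q = 3.897 × 0.018 = 0.07014 m/d
v = Ki/n = 3.897·0.018/0.09 = 0.7793 m/d
Retardation R = 1 + ρ_b·K_d/n = 1 + 1.62×1.2/0.09 = 22.60
Contaminant velocity v_c = v/R = 0.7793/22.60 = 0.03448 m/d
t = L/v_c = 588/0.03448 = 17050 d
   = 17050/365 = 46.7 yr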